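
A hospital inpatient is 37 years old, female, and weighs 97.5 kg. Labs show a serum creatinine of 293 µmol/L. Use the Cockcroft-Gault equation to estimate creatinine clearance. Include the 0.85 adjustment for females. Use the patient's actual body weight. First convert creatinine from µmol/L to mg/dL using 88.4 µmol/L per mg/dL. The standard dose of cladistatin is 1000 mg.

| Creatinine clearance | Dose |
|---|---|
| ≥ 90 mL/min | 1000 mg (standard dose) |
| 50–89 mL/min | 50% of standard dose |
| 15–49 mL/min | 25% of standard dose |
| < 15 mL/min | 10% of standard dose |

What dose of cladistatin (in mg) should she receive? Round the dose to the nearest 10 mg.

250 mg

SCr = 293 / 88.4 = 3.314 mg/dL
CrCl = (140 − 37) × 97.5 / (72 × 3.314) × 0.85 = 10042.5 / 238.61 × 0.85 ≈ 35.8 mL/min
CrCl ≈ 36 mL/min → bracket 15–49 mL/min.
25% of 1000 mg = 250 mg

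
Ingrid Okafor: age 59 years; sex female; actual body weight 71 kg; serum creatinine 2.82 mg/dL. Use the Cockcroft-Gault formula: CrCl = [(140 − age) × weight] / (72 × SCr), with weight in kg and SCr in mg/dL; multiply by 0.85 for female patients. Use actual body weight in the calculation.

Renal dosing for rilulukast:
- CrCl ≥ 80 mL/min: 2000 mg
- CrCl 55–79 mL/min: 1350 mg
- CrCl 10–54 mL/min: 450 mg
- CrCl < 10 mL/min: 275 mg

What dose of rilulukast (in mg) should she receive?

450 mg

CrCl = (140 − 59) × 71 / (72 × 2.82) × 0.85 = 5751.0 / 203.04 × 0.85 ≈ 24.1 mL/min
CrCl ≈ 24 mL/min → bracket 10–54 mL/min.
Dose for this bracket: 450 mg.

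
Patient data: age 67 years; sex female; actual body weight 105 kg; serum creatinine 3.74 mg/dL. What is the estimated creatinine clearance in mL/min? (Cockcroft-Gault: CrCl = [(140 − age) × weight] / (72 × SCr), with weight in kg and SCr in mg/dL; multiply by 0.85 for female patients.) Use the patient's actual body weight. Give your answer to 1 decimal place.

CrCl = (140 − 67) × 105 / (72 × 3.74) × 0.85 = 7665.0 / 269.28 × 0.85 ≈ 24.2 mL/min

24.2 mL/min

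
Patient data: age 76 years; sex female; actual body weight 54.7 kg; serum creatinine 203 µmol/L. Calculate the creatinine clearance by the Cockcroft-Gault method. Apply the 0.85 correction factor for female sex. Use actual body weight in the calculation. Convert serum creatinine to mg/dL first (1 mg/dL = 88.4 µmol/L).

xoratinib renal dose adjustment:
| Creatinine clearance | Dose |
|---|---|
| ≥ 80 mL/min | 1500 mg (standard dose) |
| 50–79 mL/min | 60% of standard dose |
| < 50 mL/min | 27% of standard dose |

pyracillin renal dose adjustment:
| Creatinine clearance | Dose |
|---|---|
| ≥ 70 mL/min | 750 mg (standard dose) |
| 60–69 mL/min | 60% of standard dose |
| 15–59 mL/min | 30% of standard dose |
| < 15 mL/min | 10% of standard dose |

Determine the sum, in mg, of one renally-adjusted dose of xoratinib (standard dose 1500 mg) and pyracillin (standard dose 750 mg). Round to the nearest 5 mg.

SCr = 203 / 88.4 = 2.296 mg/dL
CrCl = (140 − 76) × 54.7 / (72 × 2.296) × 0.85 = 3500.8 / 165.31 × 0.85 ≈ 18.0 mL/min
CrCl ≈ 18 mL/min.
xoratinib: < 50 mL/min → 27% of 1500 mg = 405 mg.
pyracillin: 15–59 mL/min → 30% of 750 mg = 225 mg.
Total = 405 + 225 = 630 mg.

630 mg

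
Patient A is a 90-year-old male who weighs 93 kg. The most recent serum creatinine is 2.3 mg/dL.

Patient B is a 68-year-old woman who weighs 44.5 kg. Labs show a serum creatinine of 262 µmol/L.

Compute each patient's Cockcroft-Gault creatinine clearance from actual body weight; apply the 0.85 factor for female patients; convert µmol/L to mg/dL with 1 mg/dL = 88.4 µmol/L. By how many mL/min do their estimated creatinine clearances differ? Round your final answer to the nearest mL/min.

15 mL/min

Patient A: CrCl = (140 − 90) × 93 / (72 × 2.3) = 4650.0 / 165.60 ≈ 28.1 mL/min
Patient B: SCr = 262 / 88.4 = 2.964 mg/dL
Patient B: CrCl = (140 − 68) × 44.5 / (72 × 2.964) × 0.85 = 3204.0 / 213.41 × 0.85 ≈ 12.8 mL/min
|28.1 − 12.8| = 15.3 mL/min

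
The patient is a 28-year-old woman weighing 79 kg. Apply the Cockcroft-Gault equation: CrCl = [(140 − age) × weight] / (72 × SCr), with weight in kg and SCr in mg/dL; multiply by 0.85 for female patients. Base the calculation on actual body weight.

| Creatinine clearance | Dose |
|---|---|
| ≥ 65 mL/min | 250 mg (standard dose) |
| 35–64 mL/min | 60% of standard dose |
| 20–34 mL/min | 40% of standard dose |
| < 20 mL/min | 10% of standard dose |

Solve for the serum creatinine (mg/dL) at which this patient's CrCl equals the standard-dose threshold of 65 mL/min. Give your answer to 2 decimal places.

1.61 mg/dL

Standard dose requires CrCl ≥ 65 mL/min.
Set (140 − 28) × 79 × 0.85 / (72 × SCr) = 65
SCr = (140 − 28) × 79 × 0.85 / (72 × 65) = 1.607 mg/dL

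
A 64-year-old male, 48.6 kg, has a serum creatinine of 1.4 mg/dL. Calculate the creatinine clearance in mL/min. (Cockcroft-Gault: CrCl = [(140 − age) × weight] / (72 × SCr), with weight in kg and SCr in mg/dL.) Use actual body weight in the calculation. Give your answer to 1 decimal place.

CrCl = (140 − 64) × 48.6 / (72 × 1.4) = 3693.6 / 100.80 ≈ 36.6 mL/min

36.6 mL/min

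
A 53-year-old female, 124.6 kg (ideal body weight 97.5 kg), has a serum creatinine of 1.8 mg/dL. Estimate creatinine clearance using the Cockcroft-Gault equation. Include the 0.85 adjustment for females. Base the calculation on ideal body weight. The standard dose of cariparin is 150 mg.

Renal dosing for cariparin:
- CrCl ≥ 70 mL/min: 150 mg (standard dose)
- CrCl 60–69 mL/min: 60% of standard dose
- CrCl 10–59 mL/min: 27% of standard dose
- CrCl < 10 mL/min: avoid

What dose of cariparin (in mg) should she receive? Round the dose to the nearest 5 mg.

40 mg

CrCl = (140 − 53) × 97.5 / (72 × 1.8) × 0.85 = 8482.5 / 129.60 × 0.85 ≈ 55.6 mL/min
CrCl ≈ 56 mL/min → bracket 10–59 mL/min.
27% of 150 mg = 40.5 mg → 40 mg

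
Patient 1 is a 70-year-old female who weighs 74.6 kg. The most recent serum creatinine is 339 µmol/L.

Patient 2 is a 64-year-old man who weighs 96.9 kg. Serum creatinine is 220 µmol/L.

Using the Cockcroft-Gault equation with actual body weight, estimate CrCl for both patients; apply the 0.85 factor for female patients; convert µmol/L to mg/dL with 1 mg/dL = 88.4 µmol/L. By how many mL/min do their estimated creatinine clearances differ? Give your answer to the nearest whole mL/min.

25 mL/min

Patient 1: SCr = 339 / 88.4 = 3.835 mg/dL
Patient 1: CrCl = (140 − 70) × 74.6 / (72 × 3.835) × 0.85 = 5222.0 / 276.12 × 0.85 ≈ 16.1 mL/min
Patient 2: SCr = 220 / 88.4 = 2.489 mg/dL
Patient 2: CrCl = (140 − 64) × 96.9 / (72 × 2.489) = 7364.4 / 179.21 ≈ 41.1 mL/min
|16.1 − 41.1| = 25.0 mL/min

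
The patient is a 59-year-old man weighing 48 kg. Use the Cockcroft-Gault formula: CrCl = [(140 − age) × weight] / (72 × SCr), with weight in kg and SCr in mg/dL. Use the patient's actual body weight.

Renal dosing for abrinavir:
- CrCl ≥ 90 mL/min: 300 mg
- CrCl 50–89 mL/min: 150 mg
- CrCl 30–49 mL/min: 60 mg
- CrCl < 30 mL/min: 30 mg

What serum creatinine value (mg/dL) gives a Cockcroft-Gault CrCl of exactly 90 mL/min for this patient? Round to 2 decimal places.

Standard dose requires CrCl ≥ 90 mL/min.
Set (140 − 59) × 48 / (72 × SCr) = 90
SCr = (140 − 59) × 48 / (72 × 90) = 0.600 mg/dL

0.60 mg/dL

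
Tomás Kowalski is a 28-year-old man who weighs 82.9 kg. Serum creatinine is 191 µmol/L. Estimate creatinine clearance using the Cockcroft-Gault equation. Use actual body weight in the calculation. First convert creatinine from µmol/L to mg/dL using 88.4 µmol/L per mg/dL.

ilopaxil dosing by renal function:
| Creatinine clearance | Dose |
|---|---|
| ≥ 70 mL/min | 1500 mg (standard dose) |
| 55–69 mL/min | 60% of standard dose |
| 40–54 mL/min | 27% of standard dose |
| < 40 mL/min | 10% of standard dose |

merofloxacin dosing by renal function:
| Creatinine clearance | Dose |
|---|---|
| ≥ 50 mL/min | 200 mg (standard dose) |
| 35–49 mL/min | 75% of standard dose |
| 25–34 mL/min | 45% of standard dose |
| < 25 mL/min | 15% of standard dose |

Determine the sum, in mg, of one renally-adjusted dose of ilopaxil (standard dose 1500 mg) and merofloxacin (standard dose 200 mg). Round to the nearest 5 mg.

1100 mg

SCr = 191 / 88.4 = 2.161 mg/dL
CrCl = (140 − 28) × 82.9 / (72 × 2.161) = 9284.8 / 155.59 ≈ 59.7 mL/min
CrCl ≈ 60 mL/min.
ilopaxil: 55–69 mL/min → 60% of 1500 mg = 900 mg.
merofloxacin: ≥ 50 mL/min → 100% of 200 mg = 200 mg.
Total = 900 + 200 = 1100 mg.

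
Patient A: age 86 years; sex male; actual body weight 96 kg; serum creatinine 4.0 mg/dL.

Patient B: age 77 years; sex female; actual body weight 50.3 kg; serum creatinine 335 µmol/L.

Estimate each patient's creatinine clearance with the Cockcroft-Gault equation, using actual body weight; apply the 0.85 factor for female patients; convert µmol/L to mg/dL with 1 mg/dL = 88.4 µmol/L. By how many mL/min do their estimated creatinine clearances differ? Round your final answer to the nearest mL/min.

8 mL/min

Patient A: CrCl = (140 − 86) × 96 / (72 × 4) = 5184.0 / 288.00 ≈ 18.0 mL/min
Patient B: SCr = 335 / 88.4 = 3.79 mg/dL
Patient B: CrCl = (140 − 77) × 50.3 / (72 × 3.79) × 0.85 = 3168.9 / 272.88 × 0.85 ≈ 9.9 mL/min
|18.0 − 9.9| = 8.1 mL/min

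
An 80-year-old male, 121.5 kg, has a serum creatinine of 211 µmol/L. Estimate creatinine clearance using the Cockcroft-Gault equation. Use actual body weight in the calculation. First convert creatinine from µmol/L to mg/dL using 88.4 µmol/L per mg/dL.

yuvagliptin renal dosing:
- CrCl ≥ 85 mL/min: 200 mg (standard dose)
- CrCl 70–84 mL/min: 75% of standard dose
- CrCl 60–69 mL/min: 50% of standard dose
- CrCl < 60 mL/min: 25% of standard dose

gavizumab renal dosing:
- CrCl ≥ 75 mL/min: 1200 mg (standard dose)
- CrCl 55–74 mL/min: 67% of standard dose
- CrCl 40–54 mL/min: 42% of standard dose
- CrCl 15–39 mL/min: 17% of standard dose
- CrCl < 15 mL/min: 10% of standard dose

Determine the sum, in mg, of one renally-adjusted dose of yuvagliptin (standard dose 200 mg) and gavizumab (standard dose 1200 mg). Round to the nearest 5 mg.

555 mg

SCr = 211 / 88.4 = 2.387 mg/dL
CrCl = (140 − 80) × 121.5 / (72 × 2.387) = 7290.0 / 171.86 ≈ 42.4 mL/min
CrCl ≈ 42 mL/min.
yuvagliptin: < 60 mL/min → 25% of 200 mg = 50 mg.
gavizumab: 40–54 mL/min → 42% of 1200 mg = 504 mg.
Total = 50 + 504 = 554 mg.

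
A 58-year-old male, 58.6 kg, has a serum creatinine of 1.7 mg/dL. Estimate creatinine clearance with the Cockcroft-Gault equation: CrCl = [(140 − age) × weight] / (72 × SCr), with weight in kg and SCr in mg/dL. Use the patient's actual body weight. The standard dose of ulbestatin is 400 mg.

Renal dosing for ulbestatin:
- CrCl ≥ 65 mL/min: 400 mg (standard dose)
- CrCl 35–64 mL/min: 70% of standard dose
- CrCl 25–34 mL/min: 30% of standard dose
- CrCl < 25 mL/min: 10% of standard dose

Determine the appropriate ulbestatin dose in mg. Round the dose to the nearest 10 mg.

280 mg

CrCl = (140 − 58) × 58.6 / (72 × 1.7) = 4805.2 / 122.40 ≈ 39.3 mL/min
CrCl ≈ 39 mL/min → bracket 35–64 mL/min.
70% of 400 mg = 280 mg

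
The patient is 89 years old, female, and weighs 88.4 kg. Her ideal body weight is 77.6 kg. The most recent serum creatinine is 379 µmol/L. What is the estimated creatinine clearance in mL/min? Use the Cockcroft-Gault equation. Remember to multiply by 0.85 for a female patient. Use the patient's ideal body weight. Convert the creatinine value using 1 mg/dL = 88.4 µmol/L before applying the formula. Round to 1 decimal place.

10.9 mL/min

SCr = 379 / 88.4 = 4.287 mg/dL
CrCl = (140 − 89) × 77.6 / (72 × 4.287) × 0.85 = 3957.6 / 308.66 × 0.85 ≈ 10.9 mL/min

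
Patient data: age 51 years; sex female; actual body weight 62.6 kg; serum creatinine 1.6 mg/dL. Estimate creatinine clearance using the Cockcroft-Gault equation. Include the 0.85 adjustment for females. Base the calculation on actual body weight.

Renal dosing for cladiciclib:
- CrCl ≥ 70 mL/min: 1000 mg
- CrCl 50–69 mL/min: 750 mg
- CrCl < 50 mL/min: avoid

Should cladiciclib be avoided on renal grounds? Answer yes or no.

CrCl = (140 − 51) × 62.6 / (72 × 1.6) × 0.85 = 5571.4 / 115.20 × 0.85 ≈ 41.1 mL/min
CrCl ≈ 41 mL/min, which is < 50 mL/min.

yes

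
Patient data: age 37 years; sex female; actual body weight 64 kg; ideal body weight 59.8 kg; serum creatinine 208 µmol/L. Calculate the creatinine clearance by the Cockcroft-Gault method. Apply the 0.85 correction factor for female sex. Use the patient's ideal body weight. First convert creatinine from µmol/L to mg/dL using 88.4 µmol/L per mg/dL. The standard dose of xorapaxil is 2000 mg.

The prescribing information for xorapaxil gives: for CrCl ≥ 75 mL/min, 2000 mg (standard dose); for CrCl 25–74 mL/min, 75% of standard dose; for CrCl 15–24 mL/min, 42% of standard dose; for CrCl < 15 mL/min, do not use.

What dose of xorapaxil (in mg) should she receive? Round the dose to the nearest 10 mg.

1500 mg

SCr = 208 / 88.4 = 2.353 mg/dL
CrCl = (140 − 37) × 59.8 / (72 × 2.353) × 0.85 = 6159.4 / 169.42 × 0.85 ≈ 30.9 mL/min
CrCl ≈ 31 mL/min → bracket 25–74 mL/min.
75% of 2000 mg = 1500 mg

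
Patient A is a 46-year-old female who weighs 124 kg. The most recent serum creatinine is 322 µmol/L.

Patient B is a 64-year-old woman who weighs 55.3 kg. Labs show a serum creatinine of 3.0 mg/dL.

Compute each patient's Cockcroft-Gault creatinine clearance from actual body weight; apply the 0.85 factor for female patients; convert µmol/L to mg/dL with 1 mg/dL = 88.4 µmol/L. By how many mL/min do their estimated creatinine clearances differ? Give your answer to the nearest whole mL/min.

Patient A: SCr = 322 / 88.4 = 3.643 mg/dL
Patient A: CrCl = (140 − 46) × 124 / (72 × 3.643) × 0.85 = 11656.0 / 262.30 × 0.85 ≈ 37.8 mL/min
Patient B: CrCl = (140 − 64) × 55.3 / (72 × 3) × 0.85 = 4202.8 / 216.00 × 0.85 ≈ 16.5 mL/min
|37.8 − 16.5| = 21.3 mL/min

21 mL/min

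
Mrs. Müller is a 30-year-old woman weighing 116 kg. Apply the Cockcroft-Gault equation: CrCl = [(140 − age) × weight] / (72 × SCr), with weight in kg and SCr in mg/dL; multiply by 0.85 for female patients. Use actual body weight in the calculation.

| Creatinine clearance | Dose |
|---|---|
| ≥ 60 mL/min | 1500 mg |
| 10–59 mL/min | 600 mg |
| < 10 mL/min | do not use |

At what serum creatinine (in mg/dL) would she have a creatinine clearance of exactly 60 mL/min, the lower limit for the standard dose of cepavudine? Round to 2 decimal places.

Standard dose requires CrCl ≥ 60 mL/min.
Set (140 − 30) × 116 × 0.85 / (72 × SCr) = 60
SCr = (140 − 30) × 116 × 0.85 / (72 × 60) = 2.511 mg/dL

2.51 mg/dL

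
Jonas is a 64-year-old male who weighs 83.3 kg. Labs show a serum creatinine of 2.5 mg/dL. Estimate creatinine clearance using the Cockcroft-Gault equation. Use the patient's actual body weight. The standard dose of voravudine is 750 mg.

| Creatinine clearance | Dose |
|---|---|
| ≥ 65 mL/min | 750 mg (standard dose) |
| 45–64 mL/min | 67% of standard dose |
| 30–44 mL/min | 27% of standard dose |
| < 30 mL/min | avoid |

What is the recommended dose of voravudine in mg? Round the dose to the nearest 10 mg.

200 mg

CrCl = (140 − 64) × 83.3 / (72 × 2.5) = 6330.8 / 180.00 ≈ 35.2 mL/min
CrCl ≈ 35 mL/min → bracket 30–44 mL/min.
27% of 750 mg = 202.5 mg → 200 mg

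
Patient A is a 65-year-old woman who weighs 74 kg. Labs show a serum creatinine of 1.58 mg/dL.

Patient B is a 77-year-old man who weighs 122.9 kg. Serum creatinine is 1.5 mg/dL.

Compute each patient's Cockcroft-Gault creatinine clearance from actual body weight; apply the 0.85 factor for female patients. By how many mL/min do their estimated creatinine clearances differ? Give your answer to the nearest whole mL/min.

30 mL/min

Patient A: CrCl = (140 − 65) × 74 / (72 × 1.58) × 0.85 = 5550.0 / 113.76 × 0.85 ≈ 41.5 mL/min
Patient B: CrCl = (140 − 77) × 122.9 / (72 × 1.5) = 7742.7 / 108.00 ≈ 71.7 mL/min
|41.5 − 71.7| = 30.2 mL/min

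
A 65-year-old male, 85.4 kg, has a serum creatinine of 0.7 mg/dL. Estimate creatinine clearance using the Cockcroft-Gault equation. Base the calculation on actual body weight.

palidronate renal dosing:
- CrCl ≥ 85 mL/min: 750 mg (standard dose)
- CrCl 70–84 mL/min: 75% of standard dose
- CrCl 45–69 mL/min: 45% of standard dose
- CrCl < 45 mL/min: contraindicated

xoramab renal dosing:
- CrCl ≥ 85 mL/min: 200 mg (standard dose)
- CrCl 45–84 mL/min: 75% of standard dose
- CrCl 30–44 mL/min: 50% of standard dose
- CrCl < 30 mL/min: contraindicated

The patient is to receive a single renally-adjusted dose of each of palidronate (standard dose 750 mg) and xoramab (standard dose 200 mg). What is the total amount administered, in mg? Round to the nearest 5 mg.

CrCl = (140 − 65) × 85.4 / (72 × 0.7) = 6405.0 / 50.40 ≈ 127.1 mL/min
CrCl ≈ 127 mL/min.
palidronate: ≥ 85 mL/min → 100% of 750 mg = 750 mg.
xoramab: ≥ 85 mL/min → 100% of 200 mg = 200 mg.
Total = 750 + 200 = 950 mg.

950 mg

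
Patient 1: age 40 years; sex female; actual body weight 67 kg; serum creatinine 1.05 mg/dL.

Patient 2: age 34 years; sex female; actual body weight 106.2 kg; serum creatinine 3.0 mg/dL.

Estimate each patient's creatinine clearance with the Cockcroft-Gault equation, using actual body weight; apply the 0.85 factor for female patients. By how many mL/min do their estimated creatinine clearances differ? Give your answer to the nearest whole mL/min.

31 mL/min

Patient 1: CrCl = (140 − 40) × 67 / (72 × 1.05) × 0.85 = 6700.0 / 75.60 × 0.85 ≈ 75.3 mL/min
Patient 2: CrCl = (140 − 34) × 106.2 / (72 × 3) × 0.85 = 11257.2 / 216.00 × 0.85 ≈ 44.3 mL/min
|75.3 − 44.3| = 31.0 mL/min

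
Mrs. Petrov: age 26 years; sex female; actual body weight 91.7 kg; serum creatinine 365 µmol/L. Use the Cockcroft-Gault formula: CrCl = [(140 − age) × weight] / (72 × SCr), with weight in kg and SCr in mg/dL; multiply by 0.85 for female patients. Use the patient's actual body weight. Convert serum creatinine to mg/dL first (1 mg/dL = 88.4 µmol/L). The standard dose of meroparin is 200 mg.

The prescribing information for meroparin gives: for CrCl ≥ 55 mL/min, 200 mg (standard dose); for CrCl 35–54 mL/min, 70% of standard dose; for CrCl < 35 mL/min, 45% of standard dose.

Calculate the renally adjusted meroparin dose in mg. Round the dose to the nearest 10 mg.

SCr = 365 / 88.4 = 4.129 mg/dL
CrCl = (140 − 26) × 91.7 / (72 × 4.129) × 0.85 = 10453.8 / 297.29 × 0.85 ≈ 29.9 mL/min
CrCl ≈ 30 mL/min → bracket < 35 mL/min.
45% of 200 mg = 90 mg

90 mg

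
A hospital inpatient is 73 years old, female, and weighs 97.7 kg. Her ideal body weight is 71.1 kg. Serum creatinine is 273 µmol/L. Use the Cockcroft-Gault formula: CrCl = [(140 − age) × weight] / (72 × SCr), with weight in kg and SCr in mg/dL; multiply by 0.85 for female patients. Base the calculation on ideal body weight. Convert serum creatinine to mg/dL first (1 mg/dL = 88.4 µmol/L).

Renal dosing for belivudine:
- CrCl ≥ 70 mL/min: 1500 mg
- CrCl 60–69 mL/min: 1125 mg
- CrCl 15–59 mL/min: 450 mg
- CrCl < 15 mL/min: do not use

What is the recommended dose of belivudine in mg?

450 mg

SCr = 273 / 88.4 = 3.088 mg/dL
CrCl = (140 − 73) × 71.1 / (72 × 3.088) × 0.85 = 4763.7 / 222.34 × 0.85 ≈ 18.2 mL/min
CrCl ≈ 18 mL/min → bracket 15–59 mL/min.
Dose for this bracket: 450 mg.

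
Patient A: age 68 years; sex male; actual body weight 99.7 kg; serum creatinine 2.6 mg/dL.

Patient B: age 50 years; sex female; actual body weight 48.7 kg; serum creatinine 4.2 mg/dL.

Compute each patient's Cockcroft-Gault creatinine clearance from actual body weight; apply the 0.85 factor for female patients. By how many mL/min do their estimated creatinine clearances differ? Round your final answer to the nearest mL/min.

26 mL/min

Patient A: CrCl = (140 − 68) × 99.7 / (72 × 2.6) = 7178.4 / 187.20 ≈ 38.3 mL/min
Patient B: CrCl = (140 − 50) × 48.7 / (72 × 4.2) × 0.85 = 4383.0 / 302.40 × 0.85 ≈ 12.3 mL/min
|38.3 − 12.3| = 26.0 mL/min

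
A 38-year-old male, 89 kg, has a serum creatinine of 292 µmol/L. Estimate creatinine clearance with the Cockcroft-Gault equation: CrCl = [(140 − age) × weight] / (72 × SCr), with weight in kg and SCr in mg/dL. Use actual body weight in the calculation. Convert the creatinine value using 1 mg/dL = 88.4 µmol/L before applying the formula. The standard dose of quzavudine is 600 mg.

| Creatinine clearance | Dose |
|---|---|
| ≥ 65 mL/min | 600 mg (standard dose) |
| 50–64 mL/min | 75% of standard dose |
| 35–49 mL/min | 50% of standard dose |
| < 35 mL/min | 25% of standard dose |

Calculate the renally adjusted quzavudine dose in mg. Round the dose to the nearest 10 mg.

SCr = 292 / 88.4 = 3.303 mg/dL
CrCl = (140 − 38) × 89 / (72 × 3.303) = 9078.0 / 237.82 ≈ 38.2 mL/min
CrCl ≈ 38 mL/min → bracket 35–49 mL/min.
50% of 600 mg = 300 mg

300 mg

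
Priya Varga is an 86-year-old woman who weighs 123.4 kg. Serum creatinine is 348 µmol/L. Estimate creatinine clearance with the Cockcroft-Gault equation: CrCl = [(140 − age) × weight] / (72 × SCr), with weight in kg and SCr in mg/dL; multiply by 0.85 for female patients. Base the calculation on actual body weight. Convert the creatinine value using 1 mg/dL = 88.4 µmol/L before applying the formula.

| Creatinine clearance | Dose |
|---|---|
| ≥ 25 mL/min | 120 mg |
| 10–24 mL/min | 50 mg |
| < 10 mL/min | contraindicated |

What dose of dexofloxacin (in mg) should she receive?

50 mg

SCr = 348 / 88.4 = 3.937 mg/dL
CrCl = (140 − 86) × 123.4 / (72 × 3.937) × 0.85 = 6663.6 / 283.46 × 0.85 ≈ 20.0 mL/min
CrCl ≈ 20 mL/min → bracket 10–24 mL/min.
Dose for this bracket: 50 mg.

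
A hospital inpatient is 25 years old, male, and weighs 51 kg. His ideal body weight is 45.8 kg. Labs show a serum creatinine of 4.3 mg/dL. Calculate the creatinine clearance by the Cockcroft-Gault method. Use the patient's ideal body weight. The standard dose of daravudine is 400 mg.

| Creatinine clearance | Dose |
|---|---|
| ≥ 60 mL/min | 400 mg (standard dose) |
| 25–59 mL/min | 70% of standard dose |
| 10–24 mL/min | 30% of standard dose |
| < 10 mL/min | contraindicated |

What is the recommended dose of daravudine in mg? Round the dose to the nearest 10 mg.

CrCl = (140 − 25) × 45.8 / (72 × 4.3) = 5267.0 / 309.60 ≈ 17.0 mL/min
CrCl ≈ 17 mL/min → bracket 10–24 mL/min.
30% of 400 mg = 120 mg

120 mg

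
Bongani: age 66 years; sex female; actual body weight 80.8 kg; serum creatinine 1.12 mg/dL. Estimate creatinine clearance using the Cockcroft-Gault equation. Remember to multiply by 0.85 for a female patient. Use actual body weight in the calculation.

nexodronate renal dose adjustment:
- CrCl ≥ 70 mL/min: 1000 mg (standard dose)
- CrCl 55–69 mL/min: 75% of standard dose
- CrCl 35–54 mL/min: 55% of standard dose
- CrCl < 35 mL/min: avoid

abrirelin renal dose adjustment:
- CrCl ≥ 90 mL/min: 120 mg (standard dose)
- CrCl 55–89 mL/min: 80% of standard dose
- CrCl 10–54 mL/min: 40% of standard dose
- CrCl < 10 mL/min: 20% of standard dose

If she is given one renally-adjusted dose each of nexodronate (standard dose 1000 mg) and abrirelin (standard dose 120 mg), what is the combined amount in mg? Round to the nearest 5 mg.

CrCl = (140 − 66) × 80.8 / (72 × 1.12) × 0.85 = 5979.2 / 80.64 × 0.85 ≈ 63.0 mL/min
CrCl ≈ 63 mL/min.
nexodronate: 55–69 mL/min → 75% of 1000 mg = 750 mg.
abrirelin: 55–89 mL/min → 80% of 120 mg = 96 mg.
Total = 750 + 96 = 846 mg.

845 mg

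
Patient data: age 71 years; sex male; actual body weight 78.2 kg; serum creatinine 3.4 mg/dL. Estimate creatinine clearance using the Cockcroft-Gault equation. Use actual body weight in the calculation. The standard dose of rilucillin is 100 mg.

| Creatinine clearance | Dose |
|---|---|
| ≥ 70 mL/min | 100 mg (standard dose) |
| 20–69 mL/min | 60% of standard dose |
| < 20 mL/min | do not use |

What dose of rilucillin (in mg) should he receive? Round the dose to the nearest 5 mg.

CrCl = (140 − 71) × 78.2 / (72 × 3.4) = 5395.8 / 244.80 ≈ 22.0 mL/min
CrCl ≈ 22 mL/min → bracket 20–69 mL/min.
60% of 100 mg = 60 mg

60 mg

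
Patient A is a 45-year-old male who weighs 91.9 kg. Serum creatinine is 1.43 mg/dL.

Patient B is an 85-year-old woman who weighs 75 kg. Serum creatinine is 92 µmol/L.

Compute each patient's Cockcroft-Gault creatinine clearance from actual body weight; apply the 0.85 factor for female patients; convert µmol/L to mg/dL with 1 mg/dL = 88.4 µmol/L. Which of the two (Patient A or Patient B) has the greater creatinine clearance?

Patient A

Patient A: CrCl = (140 − 45) × 91.9 / (72 × 1.43) = 8730.5 / 102.96 ≈ 84.8 mL/min
Patient B: SCr = 92 / 88.4 = 1.041 mg/dL
Patient B: CrCl = (140 − 85) × 75 / (72 × 1.041) × 0.85 = 4125.0 / 74.95 × 0.85 ≈ 46.8 mL/min
84.8 vs 46.8 mL/min → Patient A is higher.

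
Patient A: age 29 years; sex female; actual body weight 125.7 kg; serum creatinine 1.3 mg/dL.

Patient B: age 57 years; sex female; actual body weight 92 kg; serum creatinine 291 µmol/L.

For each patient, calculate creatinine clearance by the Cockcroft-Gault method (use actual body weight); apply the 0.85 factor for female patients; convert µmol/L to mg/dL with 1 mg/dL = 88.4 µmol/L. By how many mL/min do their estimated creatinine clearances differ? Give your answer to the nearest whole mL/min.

99 mL/min

Patient A: CrCl = (140 − 29) × 125.7 / (72 × 1.3) × 0.85 = 13952.7 / 93.60 × 0.85 ≈ 126.7 mL/min
Patient B: SCr = 291 / 88.4 = 3.292 mg/dL
Patient B: CrCl = (140 − 57) × 92 / (72 × 3.292) × 0.85 = 7636.0 / 237.02 × 0.85 ≈ 27.4 mL/min
|126.7 − 27.4| = 99.3 mL/min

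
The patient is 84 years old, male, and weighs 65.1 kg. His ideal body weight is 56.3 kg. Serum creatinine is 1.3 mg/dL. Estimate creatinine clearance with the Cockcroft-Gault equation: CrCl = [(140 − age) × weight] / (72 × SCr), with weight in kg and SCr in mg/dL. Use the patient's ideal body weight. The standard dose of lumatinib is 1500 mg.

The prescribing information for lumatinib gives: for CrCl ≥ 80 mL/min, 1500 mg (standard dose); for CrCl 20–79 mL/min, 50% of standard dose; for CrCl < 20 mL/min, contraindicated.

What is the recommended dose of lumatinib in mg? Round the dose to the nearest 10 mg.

CrCl = (140 − 84) × 56.3 / (72 × 1.3) = 3152.8 / 93.60 ≈ 33.7 mL/min
CrCl ≈ 34 mL/min → bracket 20–79 mL/min.
50% of 1500 mg = 750 mg

750 mg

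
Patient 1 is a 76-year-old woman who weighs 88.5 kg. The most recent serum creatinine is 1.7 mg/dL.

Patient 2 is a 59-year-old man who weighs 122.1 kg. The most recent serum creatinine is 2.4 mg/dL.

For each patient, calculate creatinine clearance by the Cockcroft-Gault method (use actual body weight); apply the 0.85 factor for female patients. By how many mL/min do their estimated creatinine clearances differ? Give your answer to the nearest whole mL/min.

18 mL/min

Patient 1: CrCl = (140 − 76) × 88.5 / (72 × 1.7) × 0.85 = 5664.0 / 122.40 × 0.85 ≈ 39.3 mL/min
Patient 2: CrCl = (140 − 59) × 122.1 / (72 × 2.4) = 9890.1 / 172.80 ≈ 57.2 mL/min
|39.3 − 57.2| = 17.9 mL/min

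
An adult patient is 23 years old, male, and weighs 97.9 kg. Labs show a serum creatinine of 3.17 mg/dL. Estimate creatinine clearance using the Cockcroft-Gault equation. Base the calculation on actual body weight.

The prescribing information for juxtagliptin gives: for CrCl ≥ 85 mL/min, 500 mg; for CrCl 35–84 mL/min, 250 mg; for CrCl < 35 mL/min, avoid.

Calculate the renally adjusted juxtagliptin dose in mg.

CrCl = (140 − 23) × 97.9 / (72 × 3.17) = 11454.3 / 228.24 ≈ 50.2 mL/min
CrCl ≈ 50 mL/min → bracket 35–84 mL/min.
Dose for this bracket: 250 mg.

250 mg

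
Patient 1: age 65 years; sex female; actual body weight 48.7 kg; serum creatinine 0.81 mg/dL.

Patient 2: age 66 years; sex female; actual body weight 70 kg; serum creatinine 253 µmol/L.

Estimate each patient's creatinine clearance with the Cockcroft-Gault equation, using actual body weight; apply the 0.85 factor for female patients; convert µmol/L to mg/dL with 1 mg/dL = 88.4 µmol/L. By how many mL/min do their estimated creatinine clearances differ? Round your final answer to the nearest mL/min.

Patient 1: CrCl = (140 − 65) × 48.7 / (72 × 0.81) × 0.85 = 3652.5 / 58.32 × 0.85 ≈ 53.2 mL/min
Patient 2: SCr = 253 / 88.4 = 2.862 mg/dL
Patient 2: CrCl = (140 − 66) × 70 / (72 × 2.862) × 0.85 = 5180.0 / 206.06 × 0.85 ≈ 21.4 mL/min
|53.2 − 21.4| = 31.8 mL/min

32 mL/min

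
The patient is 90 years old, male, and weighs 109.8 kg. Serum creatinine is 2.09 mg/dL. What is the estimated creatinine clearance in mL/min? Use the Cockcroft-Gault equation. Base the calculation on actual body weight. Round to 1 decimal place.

36.5 mL/min

CrCl = (140 − 90) × 109.8 / (72 × 2.09) = 5490.0 / 150.48 ≈ 36.5 mL/min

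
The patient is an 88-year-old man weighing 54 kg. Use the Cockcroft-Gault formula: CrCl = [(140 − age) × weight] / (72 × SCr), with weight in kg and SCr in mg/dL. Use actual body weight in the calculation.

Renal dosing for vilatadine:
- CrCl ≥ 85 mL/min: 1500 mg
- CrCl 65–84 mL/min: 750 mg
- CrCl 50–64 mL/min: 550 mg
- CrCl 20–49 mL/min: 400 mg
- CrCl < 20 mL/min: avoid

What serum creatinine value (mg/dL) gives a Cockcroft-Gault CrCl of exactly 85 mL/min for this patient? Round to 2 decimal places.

0.46 mg/dL

Standard dose requires CrCl ≥ 85 mL/min.
Set (140 − 88) × 54 / (72 × SCr) = 85
SCr = (140 − 88) × 54 / (72 × 85) = 0.459 mg/dL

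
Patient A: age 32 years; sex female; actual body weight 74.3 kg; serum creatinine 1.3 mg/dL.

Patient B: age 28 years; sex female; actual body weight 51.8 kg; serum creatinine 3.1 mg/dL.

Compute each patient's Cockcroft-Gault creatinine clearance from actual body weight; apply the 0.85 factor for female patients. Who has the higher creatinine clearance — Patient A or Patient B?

Patient A

Patient A: CrCl = (140 − 32) × 74.3 / (72 × 1.3) × 0.85 = 8024.4 / 93.60 × 0.85 ≈ 72.9 mL/min
Patient B: CrCl = (140 − 28) × 51.8 / (72 × 3.1) × 0.85 = 5801.6 / 223.20 × 0.85 ≈ 22.1 mL/min
72.9 vs 22.1 mL/min → Patient A is higher.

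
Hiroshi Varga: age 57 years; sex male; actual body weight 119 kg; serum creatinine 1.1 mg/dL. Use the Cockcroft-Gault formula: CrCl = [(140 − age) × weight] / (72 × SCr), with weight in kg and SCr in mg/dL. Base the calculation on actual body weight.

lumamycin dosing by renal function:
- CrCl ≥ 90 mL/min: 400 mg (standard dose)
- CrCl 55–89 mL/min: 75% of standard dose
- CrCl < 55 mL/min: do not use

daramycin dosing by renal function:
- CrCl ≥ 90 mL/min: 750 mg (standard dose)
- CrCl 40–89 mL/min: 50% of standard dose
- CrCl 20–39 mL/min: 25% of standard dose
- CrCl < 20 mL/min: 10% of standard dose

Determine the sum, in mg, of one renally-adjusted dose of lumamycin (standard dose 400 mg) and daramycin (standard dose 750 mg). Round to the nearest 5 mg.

1150 mg

CrCl = (140 − 57) × 119 / (72 × 1.1) = 9877.0 / 79.20 ≈ 124.7 mL/min
CrCl ≈ 125 mL/min.
lumamycin: ≥ 90 mL/min → 100% of 400 mg = 400 mg.
daramycin: ≥ 90 mL/min → 100% of 750 mg = 750 mg.
Total = 400 + 750 = 1150 mg.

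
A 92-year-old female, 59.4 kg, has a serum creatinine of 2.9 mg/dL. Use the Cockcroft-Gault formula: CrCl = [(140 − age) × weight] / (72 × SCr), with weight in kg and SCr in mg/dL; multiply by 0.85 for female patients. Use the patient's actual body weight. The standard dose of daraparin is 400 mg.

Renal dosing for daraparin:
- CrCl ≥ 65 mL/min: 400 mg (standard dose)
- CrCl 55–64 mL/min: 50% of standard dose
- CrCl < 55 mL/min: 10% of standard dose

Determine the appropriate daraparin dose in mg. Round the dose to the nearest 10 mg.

40 mg

CrCl = (140 − 92) × 59.4 / (72 × 2.9) × 0.85 = 2851.2 / 208.80 × 0.85 ≈ 11.6 mL/min
CrCl ≈ 12 mL/min → bracket < 55 mL/min.
10% of 400 mg = 40 mg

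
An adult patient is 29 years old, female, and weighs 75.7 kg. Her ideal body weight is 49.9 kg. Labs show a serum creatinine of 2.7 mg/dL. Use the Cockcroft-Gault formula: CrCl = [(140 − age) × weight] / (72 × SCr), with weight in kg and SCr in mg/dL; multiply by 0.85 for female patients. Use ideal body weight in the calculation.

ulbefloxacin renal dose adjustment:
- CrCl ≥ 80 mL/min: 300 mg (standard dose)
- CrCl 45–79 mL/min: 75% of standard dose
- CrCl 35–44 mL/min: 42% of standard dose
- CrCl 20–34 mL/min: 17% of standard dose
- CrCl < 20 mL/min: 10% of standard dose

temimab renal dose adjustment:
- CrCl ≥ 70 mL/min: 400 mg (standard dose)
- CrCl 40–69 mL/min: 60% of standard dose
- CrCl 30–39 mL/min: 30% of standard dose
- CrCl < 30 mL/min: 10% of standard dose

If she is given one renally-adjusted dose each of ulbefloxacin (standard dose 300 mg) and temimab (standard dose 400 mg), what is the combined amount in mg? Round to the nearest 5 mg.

90 mg

CrCl = (140 − 29) × 49.9 / (72 × 2.7) × 0.85 = 5538.9 / 194.40 × 0.85 ≈ 24.2 mL/min
CrCl ≈ 24 mL/min.
ulbefloxacin: 20–34 mL/min → 17% of 300 mg = 51 mg.
temimab: < 30 mL/min → 10% of 400 mg = 40 mg.
Total = 51 + 40 = 91 mg.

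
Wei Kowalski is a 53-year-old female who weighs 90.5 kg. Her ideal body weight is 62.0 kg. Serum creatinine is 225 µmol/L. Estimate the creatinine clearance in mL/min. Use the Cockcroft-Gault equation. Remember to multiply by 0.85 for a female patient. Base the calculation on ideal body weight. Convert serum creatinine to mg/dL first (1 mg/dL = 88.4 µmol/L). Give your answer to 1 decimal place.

SCr = 225 / 88.4 = 2.545 mg/dL
CrCl = (140 − 53) × 62 / (72 × 2.545) × 0.85 = 5394.0 / 183.24 × 0.85 ≈ 25.0 mL/min

25.0 mL/min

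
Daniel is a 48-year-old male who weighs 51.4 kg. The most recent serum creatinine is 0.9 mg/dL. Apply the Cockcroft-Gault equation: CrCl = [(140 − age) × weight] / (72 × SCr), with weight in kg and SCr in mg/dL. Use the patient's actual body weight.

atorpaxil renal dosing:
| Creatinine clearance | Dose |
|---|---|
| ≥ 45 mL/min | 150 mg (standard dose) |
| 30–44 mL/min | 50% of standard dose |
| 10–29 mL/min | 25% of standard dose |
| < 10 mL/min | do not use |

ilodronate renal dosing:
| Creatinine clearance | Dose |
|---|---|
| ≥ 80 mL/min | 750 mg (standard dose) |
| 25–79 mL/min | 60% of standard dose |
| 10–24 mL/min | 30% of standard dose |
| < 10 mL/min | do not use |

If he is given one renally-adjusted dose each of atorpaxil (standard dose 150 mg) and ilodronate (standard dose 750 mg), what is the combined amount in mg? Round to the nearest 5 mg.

CrCl = (140 − 48) × 51.4 / (72 × 0.9) = 4728.8 / 64.80 ≈ 73.0 mL/min
CrCl ≈ 73 mL/min.
atorpaxil: ≥ 45 mL/min → 100% of 150 mg = 150 mg.
ilodronate: 25–79 mL/min → 60% of 750 mg = 450 mg.
Total = 150 + 450 = 600 mg.

600 mg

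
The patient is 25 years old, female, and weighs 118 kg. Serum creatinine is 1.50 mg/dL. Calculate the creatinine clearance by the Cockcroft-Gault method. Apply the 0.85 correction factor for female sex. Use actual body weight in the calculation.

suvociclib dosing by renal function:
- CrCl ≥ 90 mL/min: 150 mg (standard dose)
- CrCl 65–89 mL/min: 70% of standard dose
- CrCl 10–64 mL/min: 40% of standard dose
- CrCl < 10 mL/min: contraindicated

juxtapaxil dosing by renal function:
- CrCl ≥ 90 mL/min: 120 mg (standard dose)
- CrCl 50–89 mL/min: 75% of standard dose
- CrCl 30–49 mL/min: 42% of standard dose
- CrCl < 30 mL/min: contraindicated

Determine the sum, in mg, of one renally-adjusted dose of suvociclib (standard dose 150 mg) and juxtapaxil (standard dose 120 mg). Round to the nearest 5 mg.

CrCl = (140 − 25) × 118 / (72 × 1.5) × 0.85 = 13570.0 / 108.00 × 0.85 ≈ 106.8 mL/min
CrCl ≈ 107 mL/min.
suvociclib: ≥ 90 mL/min → 100% of 150 mg = 150 mg.
juxtapaxil: ≥ 90 mL/min → 100% of 120 mg = 120 mg.
Total = 150 + 120 = 270 mg.

270 mg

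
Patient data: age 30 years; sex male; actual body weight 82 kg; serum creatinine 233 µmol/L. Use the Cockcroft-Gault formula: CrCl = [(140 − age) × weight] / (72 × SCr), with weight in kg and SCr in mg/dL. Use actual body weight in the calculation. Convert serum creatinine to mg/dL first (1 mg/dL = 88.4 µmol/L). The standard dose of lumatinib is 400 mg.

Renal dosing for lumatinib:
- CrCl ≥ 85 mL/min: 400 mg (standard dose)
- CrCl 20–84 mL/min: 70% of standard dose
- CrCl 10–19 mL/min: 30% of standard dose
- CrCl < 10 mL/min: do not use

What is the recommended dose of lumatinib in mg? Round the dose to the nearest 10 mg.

280 mg

SCr = 233 / 88.4 = 2.636 mg/dL
CrCl = (140 − 30) × 82 / (72 × 2.636) = 9020.0 / 189.79 ≈ 47.5 mL/min
CrCl ≈ 48 mL/min → bracket 20–84 mL/min.
70% of 400 mg = 280 mg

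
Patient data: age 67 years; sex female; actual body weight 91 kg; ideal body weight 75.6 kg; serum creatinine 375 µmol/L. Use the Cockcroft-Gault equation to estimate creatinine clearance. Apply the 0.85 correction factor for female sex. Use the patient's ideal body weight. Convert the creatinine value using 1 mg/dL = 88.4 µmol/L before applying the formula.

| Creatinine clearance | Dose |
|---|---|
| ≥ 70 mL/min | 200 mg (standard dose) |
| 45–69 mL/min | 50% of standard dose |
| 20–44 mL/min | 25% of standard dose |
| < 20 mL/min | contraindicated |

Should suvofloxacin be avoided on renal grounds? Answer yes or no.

SCr = 375 / 88.4 = 4.242 mg/dL
CrCl = (140 − 67) × 75.6 / (72 × 4.242) × 0.85 = 5518.8 / 305.42 × 0.85 ≈ 15.4 mL/min
CrCl ≈ 15 mL/min, which is < 20 mL/min.

yes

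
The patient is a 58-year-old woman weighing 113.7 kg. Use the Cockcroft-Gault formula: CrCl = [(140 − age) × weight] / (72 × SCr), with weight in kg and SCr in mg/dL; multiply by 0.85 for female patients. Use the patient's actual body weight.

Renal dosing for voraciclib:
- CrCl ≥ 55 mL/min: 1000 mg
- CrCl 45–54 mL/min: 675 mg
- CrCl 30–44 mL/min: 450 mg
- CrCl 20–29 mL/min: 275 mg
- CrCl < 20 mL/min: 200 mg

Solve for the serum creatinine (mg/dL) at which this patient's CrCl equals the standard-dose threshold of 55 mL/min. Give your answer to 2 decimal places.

2.00 mg/dL

Standard dose requires CrCl ≥ 55 mL/min.
Set (140 − 58) × 113.7 × 0.85 / (72 × SCr) = 55
SCr = (140 − 58) × 113.7 × 0.85 / (72 × 55) = 2.001 mg/dL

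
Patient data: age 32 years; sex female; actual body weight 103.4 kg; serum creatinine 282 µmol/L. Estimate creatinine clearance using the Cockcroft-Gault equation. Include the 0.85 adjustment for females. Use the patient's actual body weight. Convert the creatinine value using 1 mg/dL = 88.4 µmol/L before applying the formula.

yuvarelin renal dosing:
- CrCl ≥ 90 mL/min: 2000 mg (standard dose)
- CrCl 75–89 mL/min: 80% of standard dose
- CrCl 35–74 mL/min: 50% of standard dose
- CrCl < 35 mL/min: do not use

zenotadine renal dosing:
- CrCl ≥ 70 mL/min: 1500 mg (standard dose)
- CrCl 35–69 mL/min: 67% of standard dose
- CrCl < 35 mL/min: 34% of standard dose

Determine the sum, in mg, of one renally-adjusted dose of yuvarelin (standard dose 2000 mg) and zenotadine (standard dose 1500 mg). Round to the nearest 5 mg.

SCr = 282 / 88.4 = 3.19 mg/dL
CrCl = (140 − 32) × 103.4 / (72 × 3.19) × 0.85 = 11167.2 / 229.68 × 0.85 ≈ 41.3 mL/min
CrCl ≈ 41 mL/min.
yuvarelin: 35–74 mL/min → 50% of 2000 mg = 1000 mg.
zenotadine: 35–69 mL/min → 67% of 1500 mg = 1005 mg.
Total = 1000 + 1005 = 2005 mg.

2005 mg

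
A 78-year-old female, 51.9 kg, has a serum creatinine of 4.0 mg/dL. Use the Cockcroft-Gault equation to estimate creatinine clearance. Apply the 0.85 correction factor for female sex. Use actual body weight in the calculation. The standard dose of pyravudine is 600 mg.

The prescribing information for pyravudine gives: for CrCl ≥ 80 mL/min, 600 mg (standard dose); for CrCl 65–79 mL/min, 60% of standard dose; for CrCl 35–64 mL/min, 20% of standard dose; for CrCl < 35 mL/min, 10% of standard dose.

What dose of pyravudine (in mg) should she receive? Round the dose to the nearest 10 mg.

CrCl = (140 − 78) × 51.9 / (72 × 4) × 0.85 = 3217.8 / 288.00 × 0.85 ≈ 9.5 mL/min
CrCl ≈ 9 mL/min → bracket < 35 mL/min.
10% of 600 mg = 60 mg

60 mg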